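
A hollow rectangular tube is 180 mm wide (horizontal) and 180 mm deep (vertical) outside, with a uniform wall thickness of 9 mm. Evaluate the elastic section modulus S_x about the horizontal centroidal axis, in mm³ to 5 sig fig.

S_x ≈ 3.3427 × 10⁵ mm³

Decompose the section into non-overlapping parts with the origin at the bottom-left of its bounding rectangle.
Outer rectangle: 180 × 180, A = 32 400 mm², y = 90 mm, Ī = 87 480 000 mm⁴.
Inner void (subtracted): 162 × 162, A = 26 244 mm², y = 90 mm, Ī = 57 395 628 mm⁴.
By symmetry the centroid is at mid-height, ȳ = 90 mm.
All pieces are centred on the horizontal centroidal axis, so I = ΣĪ (holes subtracted) = 30 084 372 mm⁴.
Extreme fibre distance c = 90 mm; S = I/c = 334270.8 mm³.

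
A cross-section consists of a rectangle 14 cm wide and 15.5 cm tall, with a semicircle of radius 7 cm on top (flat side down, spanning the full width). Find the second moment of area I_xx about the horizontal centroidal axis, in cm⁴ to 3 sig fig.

I_xx ≈ 1.11 × 10⁴ cm⁴

Split into non-overlapping primitives; take the origin at the lower-left of the bounding box.
Rectangular body: 14 × 15.5, A = 217 cm², y = 7.75 cm, Ī = 4344.5 cm⁴.
Semicircular cap: semicircle r = 7, A = 76.969 cm², y = 18.471 cm, Ī = 263.53 cm⁴.
Centroid: ȳ = ΣA·y / ΣA = 10.557 cm.
Transfer each piece to the horizontal centroidal axis using Ī + A·d² with d = y − 10.557:
  rectangular body: d = -2.807 cm → contributes +6054.3 cm⁴
  semicircular cap: d = 7.9139 cm → contributes +5 084 cm⁴
Total I = 11 138 cm⁴.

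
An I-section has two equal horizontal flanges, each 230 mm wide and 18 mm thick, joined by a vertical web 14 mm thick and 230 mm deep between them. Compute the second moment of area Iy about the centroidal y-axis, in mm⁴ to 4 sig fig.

Iy ≈ 3.655 × 10⁷ mm⁴

Decompose the section into non-overlapping parts with the origin at the bottom-left of its bounding rectangle.
Bottom flange: 230 × 18, A = 4 140 mm², x = 115 mm, Ī = 18 250 500 mm⁴.
Web: 14 × 230, A = 3 220 mm², x = 115 mm, Ī = 52593.3 mm⁴.
Top flange: 230 × 18, A = 4 140 mm², x = 115 mm, Ī = 18 250 500 mm⁴.
By symmetry the centroid is at mid-width, x̄ = 115 mm.
All pieces are centred on the centroidal y-axis, so I = ΣĪ = 36 553 593 mm⁴.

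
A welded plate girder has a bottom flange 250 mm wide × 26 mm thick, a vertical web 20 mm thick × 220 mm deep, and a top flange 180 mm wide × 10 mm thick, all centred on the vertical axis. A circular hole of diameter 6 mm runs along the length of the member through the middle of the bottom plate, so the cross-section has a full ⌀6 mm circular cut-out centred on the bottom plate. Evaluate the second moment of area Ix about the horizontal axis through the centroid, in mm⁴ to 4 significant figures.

Ix ≈ 1.125 × 10⁸ mm⁴

Split into non-overlapping primitives; take the origin at the lower-left of the bounding box.
Bottom plate: 250 × 26, A = 6 500 mm², y = 13 mm, Ī = 366 167 mm⁴.
Web plate: 20 × 220, A = 4 400 mm², y = 136 mm, Ī = 17 746 667 mm⁴.
Top plate: 180 × 10, A = 1 800 mm², y = 251 mm, Ī = 15 000 mm⁴.
Hole (subtracted): ⌀6, A = 28.2743 mm², y = 13 mm, Ī = 63.6173 mm⁴.
Centroid: ȳ = ΣA·y / ΣA = 89.5168 mm.
Transfer each piece to the horizontal axis through the centroid using Ī + A·d² with d = y − 89.5168:
  bottom plate: d = -76.5168 mm → contributes +38 422 509 mm⁴
  web plate: d = 46.4832 mm → contributes +27 253 690 mm⁴
  top plate: d = 161.483 mm → contributes +46 953 278 mm⁴
  hole: d = -76.5168 mm → contributes −165 605 mm⁴
Total I = 112 463 873 mm⁴.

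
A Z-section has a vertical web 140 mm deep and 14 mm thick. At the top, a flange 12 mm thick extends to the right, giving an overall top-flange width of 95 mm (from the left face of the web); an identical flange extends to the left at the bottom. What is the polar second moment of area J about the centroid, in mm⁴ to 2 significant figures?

J ≈ 1.7 × 10⁷ mm⁴

Decompose the section into non-overlapping parts with the origin at the bottom-left of its bounding rectangle.
Web: 14 × 140, A = 1 960 mm², y = 70 mm, Ī = 3 201 333 mm⁴.
Top flange (beyond web): 81 × 12, A = 972 mm², y = 134 mm, Ī = 11 664 mm⁴.
Bottom flange (beyond web): 81 × 12, A = 972 mm², y = 6 mm, Ī = 11 664 mm⁴.
Centroid: ȳ = ΣA·y / ΣA = 70 mm.
Transfer each piece to the centroidal x-axis using Ī + A·d² with d = y − 70:
  web: d = 0 mm → contributes +3 201 333 mm⁴
  top flange (beyond web): d = 64 mm → contributes +3 992 976 mm⁴
  bottom flange (beyond web): d = -64 mm → contributes +3 992 976 mm⁴
Total I = 11 187 285 mm⁴.
For the y-axis: x̄ = 88 mm.
Repeating about the centroidal y-axis gives I_y = 5 481 045 mm⁴.
Polar second moment: J = I_x + I_y = 16 668 331 mm⁴.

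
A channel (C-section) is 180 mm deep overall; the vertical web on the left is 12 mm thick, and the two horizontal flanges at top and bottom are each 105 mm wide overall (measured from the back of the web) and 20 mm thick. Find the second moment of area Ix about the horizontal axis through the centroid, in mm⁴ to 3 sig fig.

Ix ≈ 2.98 × 10⁷ mm⁴

Decompose the section into non-overlapping parts with the origin at the bottom-left of its bounding rectangle.
Web: 12 × 180, A = 2 160 mm², y = 90 mm, Ī = 5 832 000 mm⁴.
Top flange (beyond web): 93 × 20, A = 1 860 mm², y = 170 mm, Ī = 62 000 mm⁴.
Bottom flange (beyond web): 93 × 20, A = 1 860 mm², y = 10 mm, Ī = 62 000 mm⁴.
By symmetry the centroid is at mid-height, ȳ = 90 mm.
Transfer each piece to the horizontal axis through the centroid using Ī + A·d² with d = y − 90:
  web: d = 0 mm → contributes +5 832 000 mm⁴
  top flange (beyond web): d = 80 mm → contributes +11 966 000 mm⁴
  bottom flange (beyond web): d = -80 mm → contributes +11 966 000 mm⁴
Total I = 29 764 000 mm⁴.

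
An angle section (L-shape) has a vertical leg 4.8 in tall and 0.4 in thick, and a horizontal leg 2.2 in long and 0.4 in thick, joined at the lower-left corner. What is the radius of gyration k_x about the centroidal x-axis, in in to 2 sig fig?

Split into non-overlapping primitives; take the origin at the lower-left of the bounding box.
Vertical leg: 0.4 × 4.8, A = 1.92 in², y = 2.4 in, Ī = 3.686 in⁴.
Horizontal leg (remainder): 1.8 × 0.4, A = 0.72 in², y = 0.2 in, Ī = 0.0096 in⁴.
Centroid: ȳ = ΣA·y / ΣA = 1.8 in.
Transfer each piece to the centroidal x-axis using Ī + A·d² with d = y − 1.8:
  vertical leg: d = 0.6 in → contributes +4.378 in⁴
  horizontal leg (remainder): d = -1.6 in → contributes +1.853 in⁴
Total I = 6.23 in⁴.
Radius of gyration: k = √(I/A) = √(6.23 / 2.64) = 1.536 in.

k_x ≈ 1.5 in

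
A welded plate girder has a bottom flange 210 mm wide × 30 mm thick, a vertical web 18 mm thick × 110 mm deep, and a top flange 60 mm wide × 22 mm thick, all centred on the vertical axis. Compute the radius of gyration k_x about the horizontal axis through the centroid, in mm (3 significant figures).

k_x ≈ 52.1 mm

Split into non-overlapping primitives; take the origin at the lower-left of the bounding box.
Bottom plate: 210 × 30, A = 6 300 mm², y = 15 mm, Ī = 472 500 mm⁴.
Web plate: 18 × 110, A = 1 980 mm², y = 85 mm, Ī = 1 996 500 mm⁴.
Top plate: 60 × 22, A = 1 320 mm², y = 151 mm, Ī = 53 240 mm⁴.
Centroid: ȳ = ΣA·y / ΣA = 48.138 mm.
Transfer each piece to the horizontal axis through the centroid using Ī + A·d² with d = y − 48.138:
  bottom plate: d = -33.138 mm → contributes +7 390 492 mm⁴
  web plate: d = 36.863 mm → contributes +4 687 011 mm⁴
  top plate: d = 102.86 mm → contributes +14 019 756 mm⁴
Total I = 26 097 259 mm⁴.
Radius of gyration: k = √(I/A) = √(26 097 259 / 9 600) = 52.139 mm.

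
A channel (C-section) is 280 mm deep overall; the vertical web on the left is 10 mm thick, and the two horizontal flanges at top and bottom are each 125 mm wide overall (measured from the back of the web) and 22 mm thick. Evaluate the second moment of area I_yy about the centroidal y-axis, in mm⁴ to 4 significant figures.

I_yy ≈ 1.264 × 10⁷ mm⁴

Treat the section as a set of non-overlapping primitives; coordinates are from the bounding-box lower-left.
Web: 10 × 280, A = 2 800 mm², x = 5 mm, Ī = 23333.3 mm⁴.
Top flange (beyond web): 115 × 22, A = 2 530 mm², x = 67.5 mm, Ī = 2 788 271 mm⁴.
Bottom flange (beyond web): 115 × 22, A = 2 530 mm², x = 67.5 mm, Ī = 2 788 271 mm⁴.
Centroid: x̄ = ΣA·x / ΣA = 45.2354 mm.
Transfer each piece to the centroidal y-axis using Ī + A·d² with d = x − 45.2354:
  web: d = -40.2354 mm → contributes +4 556 211 mm⁴
  top flange (beyond web): d = 22.2646 mm → contributes +4 042 427 mm⁴
  bottom flange (beyond web): d = 22.2646 mm → contributes +4 042 427 mm⁴
Total I = 12 641 065 mm⁴.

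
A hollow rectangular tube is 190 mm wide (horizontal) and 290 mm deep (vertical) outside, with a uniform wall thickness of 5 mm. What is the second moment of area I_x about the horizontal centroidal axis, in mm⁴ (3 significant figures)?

I_x ≈ 5.69 × 10⁷ mm⁴

Treat the section as a set of non-overlapping primitives; coordinates are from the bounding-box lower-left.
Outer rectangle: 190 × 290, A = 55 100 mm², y = 145 mm, Ī = 386 159 167 mm⁴.
Inner void (subtracted): 180 × 280, A = 50 400 mm², y = 145 mm, Ī = 329 280 000 mm⁴.
By symmetry the centroid is at mid-height, ȳ = 145 mm.
All pieces are centred on the horizontal centroidal axis, so I = ΣĪ (holes subtracted) = 56 879 167 mm⁴.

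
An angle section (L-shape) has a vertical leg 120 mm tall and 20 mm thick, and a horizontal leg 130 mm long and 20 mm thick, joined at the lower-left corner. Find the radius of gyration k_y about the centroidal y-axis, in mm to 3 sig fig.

k_y ≈ 39.4 mm

Decompose the section into non-overlapping parts with the origin at the bottom-left of its bounding rectangle.
Vertical leg: 20 × 120, A = 2 400 mm², x = 10 mm, Ī = 80 000 mm⁴.
Horizontal leg (remainder): 110 × 20, A = 2 200 mm², x = 75 mm, Ī = 2 218 333 mm⁴.
Centroid: x̄ = ΣA·x / ΣA = 41.087 mm.
Transfer each piece to the centroidal y-axis using Ī + A·d² with d = x − 41.087:
  vertical leg: d = -31.087 mm → contributes +2 399 357 mm⁴
  horizontal leg (remainder): d = 33.913 mm → contributes +4 748 541 mm⁴
Total I = 7 147 899 mm⁴.
Radius of gyration: k = √(I/A) = √(7 147 899 / 4 600) = 39.419 mm.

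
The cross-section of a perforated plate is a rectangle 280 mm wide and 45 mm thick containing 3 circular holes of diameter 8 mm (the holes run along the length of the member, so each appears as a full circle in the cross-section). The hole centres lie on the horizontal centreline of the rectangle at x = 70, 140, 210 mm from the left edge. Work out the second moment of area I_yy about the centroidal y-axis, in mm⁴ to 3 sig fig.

Split into non-overlapping primitives; take the origin at the lower-left of the bounding box.
Plate: 280 × 45, A = 12 600 mm², x = 140 mm, Ī = 82 320 000 mm⁴.
Hole 1 (subtracted): ⌀8, A = 50.265 mm², x = 70 mm, Ī = 201.06 mm⁴.
Hole 2 (subtracted): ⌀8, A = 50.265 mm², x = 140 mm, Ī = 201.06 mm⁴.
Hole 3 (subtracted): ⌀8, A = 50.265 mm², x = 210 mm, Ī = 201.06 mm⁴.
By symmetry the centroid is at mid-width, x̄ = 140 mm.
Transfer each piece to the centroidal y-axis using Ī + A·d² with d = x − 140:
  plate: d = 0 mm → contributes +82 320 000 mm⁴
  hole 1: d = -70 mm → contributes −246 502 mm⁴
  hole 2: d = 0 mm → contributes −201.06 mm⁴
  hole 3: d = 70 mm → contributes −246 502 mm⁴
Total I = 81 826 795 mm⁴.

I_yy ≈ 8.18 × 10⁷ mm⁴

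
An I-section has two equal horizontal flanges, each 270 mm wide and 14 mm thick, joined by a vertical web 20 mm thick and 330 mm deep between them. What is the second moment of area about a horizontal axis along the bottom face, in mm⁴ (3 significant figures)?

Split into non-overlapping primitives; take the origin at the lower-left of the bounding box.
Bottom flange: 270 × 14, A = 3 780 mm², y = 7 mm, Ī = 61 740 mm⁴.
Web: 20 × 330, A = 6 600 mm², y = 179 mm, Ī = 59 895 000 mm⁴.
Top flange: 270 × 14, A = 3 780 mm², y = 351 mm, Ī = 61 740 mm⁴.
Transfer each piece to the base of the section using Ī + A·d² with d = y − 0:
  bottom flange: d = 7 mm → contributes +246 960 mm⁴
  web: d = 179 mm → contributes +271 365 600 mm⁴
  top flange: d = 351 mm → contributes +465 761 520 mm⁴
Total I = 737 374 080 mm⁴.

I_base ≈ 7.37 × 10⁸ mm⁴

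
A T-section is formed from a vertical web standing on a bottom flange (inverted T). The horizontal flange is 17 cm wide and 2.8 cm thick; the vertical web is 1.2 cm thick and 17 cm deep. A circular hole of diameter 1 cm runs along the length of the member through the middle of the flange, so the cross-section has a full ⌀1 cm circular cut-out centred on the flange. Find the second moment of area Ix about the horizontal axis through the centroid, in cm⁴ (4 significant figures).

Split into non-overlapping primitives; take the origin at the lower-left of the bounding box.
Flange: 17 × 2.8, A = 47.6 cm², y = 1.4 cm, Ī = 31.0987 cm⁴.
Web: 1.2 × 17, A = 20.4 cm², y = 11.3 cm, Ī = 491.3 cm⁴.
Hole (subtracted): ⌀1, A = 0.785398 cm², y = 1.4 cm, Ī = 0.0490874 cm⁴.
Centroid: ȳ = ΣA·y / ΣA = 4.4047 cm.
Transfer each piece to the horizontal axis through the centroid using Ī + A·d² with d = y − 4.4047:
  flange: d = -3.0047 cm → contributes +460.843 cm⁴
  web: d = 6.8953 cm → contributes +1461.22 cm⁴
  hole: d = -3.0047 cm → contributes −7.13986 cm⁴
Total I = 1914.92 cm⁴.

Ix ≈ 1915 cm⁴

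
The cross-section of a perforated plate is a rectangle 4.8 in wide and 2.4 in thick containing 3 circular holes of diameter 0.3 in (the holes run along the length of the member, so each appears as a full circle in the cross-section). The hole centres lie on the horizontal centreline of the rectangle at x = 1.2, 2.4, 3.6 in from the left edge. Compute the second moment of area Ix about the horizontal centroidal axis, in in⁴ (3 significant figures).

Ix ≈ 5.53 in⁴

Treat the section as a set of non-overlapping primitives; coordinates are from the bounding-box lower-left.
Plate: 4.8 × 2.4, A = 11.52 in², y = 1.2 in, Ī = 5.5296 in⁴.
Hole 1 (subtracted): ⌀0.3, A = 0.070686 in², y = 1.2 in, Ī = 0.00039761 in⁴.
Hole 2 (subtracted): ⌀0.3, A = 0.070686 in², y = 1.2 in, Ī = 0.00039761 in⁴.
Hole 3 (subtracted): ⌀0.3, A = 0.070686 in², y = 1.2 in, Ī = 0.00039761 in⁴.
By symmetry the centroid is at mid-height, ȳ = 1.2 in.
All pieces are centred on the horizontal centroidal axis, so I = ΣĪ (holes subtracted) = 5.5284 in⁴.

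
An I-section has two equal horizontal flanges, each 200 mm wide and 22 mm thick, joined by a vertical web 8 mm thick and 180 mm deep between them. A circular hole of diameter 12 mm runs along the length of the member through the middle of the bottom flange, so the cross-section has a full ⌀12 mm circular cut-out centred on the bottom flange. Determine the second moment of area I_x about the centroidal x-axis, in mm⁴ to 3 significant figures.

Decompose the section into non-overlapping parts with the origin at the bottom-left of its bounding rectangle.
Bottom flange: 200 × 22, A = 4 400 mm², y = 11 mm, Ī = 177 467 mm⁴.
Web: 8 × 180, A = 1 440 mm², y = 112 mm, Ī = 3 888 000 mm⁴.
Top flange: 200 × 22, A = 4 400 mm², y = 213 mm, Ī = 177 467 mm⁴.
Hole (subtracted): ⌀12, A = 113.1 mm², y = 11 mm, Ī = 1017.9 mm⁴.
Centroid: ȳ = ΣA·y / ΣA = 113.13 mm.
Transfer each piece to the centroidal x-axis using Ī + A·d² with d = y − 113.13:
  bottom flange: d = -102.13 mm → contributes +46 070 004 mm⁴
  web: d = -1.128 mm → contributes +3 889 832 mm⁴
  top flange: d = 99.872 mm → contributes +44 064 926 mm⁴
  hole: d = -102.13 mm → contributes −1 180 637 mm⁴
Total I = 92 844 125 mm⁴.

I_x ≈ 9.28 × 10⁷ mm⁴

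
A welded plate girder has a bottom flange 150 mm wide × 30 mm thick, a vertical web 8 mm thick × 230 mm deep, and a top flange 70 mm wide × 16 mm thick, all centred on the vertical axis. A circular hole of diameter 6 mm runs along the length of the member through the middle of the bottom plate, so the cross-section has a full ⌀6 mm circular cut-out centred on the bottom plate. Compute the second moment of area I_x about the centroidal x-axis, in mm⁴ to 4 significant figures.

Break the section into simple shapes (no overlaps), measuring from the bottom-left corner of the bounding box.
Bottom plate: 150 × 30, A = 4 500 mm², y = 15 mm, Ī = 337 500 mm⁴.
Web plate: 8 × 230, A = 1 840 mm², y = 145 mm, Ī = 8 111 333 mm⁴.
Top plate: 70 × 16, A = 1 120 mm², y = 268 mm, Ī = 23893.3 mm⁴.
Hole (subtracted): ⌀6, A = 28.2743 mm², y = 15 mm, Ī = 63.6173 mm⁴.
Centroid: ȳ = ΣA·y / ΣA = 85.3148 mm.
Transfer each piece to the centroidal x-axis using Ī + A·d² with d = y − 85.3148:
  bottom plate: d = -70.3148 mm → contributes +22 586 244 mm⁴
  web plate: d = 59.6852 mm → contributes +14 666 017 mm⁴
  top plate: d = 182.685 mm → contributes +37 402 658 mm⁴
  hole: d = -70.3148 mm → contributes −139 857 mm⁴
Total I = 74 515 063 mm⁴.

I_x ≈ 7.452 × 10⁷ mm⁴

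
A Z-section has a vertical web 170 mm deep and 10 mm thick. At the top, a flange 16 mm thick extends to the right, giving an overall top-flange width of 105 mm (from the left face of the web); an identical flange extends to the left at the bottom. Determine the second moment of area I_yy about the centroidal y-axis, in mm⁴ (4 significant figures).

Treat the section as a set of non-overlapping primitives; coordinates are from the bounding-box lower-left.
Web: 10 × 170, A = 1 700 mm², x = 100 mm, Ī = 14166.7 mm⁴.
Top flange (beyond web): 95 × 16, A = 1 520 mm², x = 152.5 mm, Ī = 1 143 167 mm⁴.
Bottom flange (beyond web): 95 × 16, A = 1 520 mm², x = 47.5 mm, Ī = 1 143 167 mm⁴.
Centroid: x̄ = ΣA·x / ΣA = 100 mm.
Transfer each piece to the centroidal y-axis using Ī + A·d² with d = x − 100:
  web: d = 0 mm → contributes +14166.7 mm⁴
  top flange (beyond web): d = 52.5 mm → contributes +5 332 667 mm⁴
  bottom flange (beyond web): d = -52.5 mm → contributes +5 332 667 mm⁴
Total I = 10 679 500 mm⁴.

I_yy ≈ 1.068 × 10⁷ mm⁴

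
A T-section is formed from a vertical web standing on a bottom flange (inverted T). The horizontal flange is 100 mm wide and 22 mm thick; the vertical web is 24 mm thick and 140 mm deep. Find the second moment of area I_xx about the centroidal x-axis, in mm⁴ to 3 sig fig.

I_xx ≈ 1.43 × 10⁷ mm⁴

Treat the section as a set of non-overlapping primitives; coordinates are from the bounding-box lower-left.
Flange: 100 × 22, A = 2 200 mm², y = 11 mm, Ī = 88 733 mm⁴.
Web: 24 × 140, A = 3 360 mm², y = 92 mm, Ī = 5 488 000 mm⁴.
Centroid: ȳ = ΣA·y / ΣA = 59.95 mm.
Transfer each piece to the centroidal x-axis using Ī + A·d² with d = y − 59.95:
  flange: d = -48.95 mm → contributes +5 360 081 mm⁴
  web: d = 32.05 mm → contributes +8 939 478 mm⁴
Total I = 14 299 559 mm⁴.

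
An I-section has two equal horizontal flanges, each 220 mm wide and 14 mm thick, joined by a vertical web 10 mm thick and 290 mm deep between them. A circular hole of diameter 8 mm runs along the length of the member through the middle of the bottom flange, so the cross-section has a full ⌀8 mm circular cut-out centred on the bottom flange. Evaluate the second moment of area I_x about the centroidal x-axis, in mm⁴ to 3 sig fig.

Treat the section as a set of non-overlapping primitives; coordinates are from the bounding-box lower-left.
Bottom flange: 220 × 14, A = 3 080 mm², y = 7 mm, Ī = 50 307 mm⁴.
Web: 10 × 290, A = 2 900 mm², y = 159 mm, Ī = 20 324 167 mm⁴.
Top flange: 220 × 14, A = 3 080 mm², y = 311 mm, Ī = 50 307 mm⁴.
Hole (subtracted): ⌀8, A = 50.265 mm², y = 7 mm, Ī = 201.06 mm⁴.
Centroid: ȳ = ΣA·y / ΣA = 159.85 mm.
Transfer each piece to the centroidal x-axis using Ī + A·d² with d = y − 159.85:
  bottom flange: d = -152.85 mm → contributes +72 006 851 mm⁴
  web: d = -0.84801 mm → contributes +20 326 252 mm⁴
  top flange: d = 151.15 mm → contributes +70 418 832 mm⁴
  hole: d = -152.85 mm → contributes −1 174 529 mm⁴
Total I = 161 577 406 mm⁴.

I_x ≈ 1.62 × 10⁸ mm⁴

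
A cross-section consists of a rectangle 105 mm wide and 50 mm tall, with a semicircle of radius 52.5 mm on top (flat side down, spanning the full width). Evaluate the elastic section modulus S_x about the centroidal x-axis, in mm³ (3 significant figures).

Break the section into simple shapes (no overlaps), measuring from the bottom-left corner of the bounding box.
Rectangular body: 105 × 50, A = 5 250 mm², y = 25 mm, Ī = 1 093 750 mm⁴.
Semicircular cap: semicircle r = 52.5, A = 4329.5 mm², y = 72.282 mm, Ī = 833 814 mm⁴.
Centroid: ȳ = ΣA·y / ΣA = 46.369 mm.
Transfer each piece to the centroidal x-axis using Ī + A·d² with d = y − 46.369:
  rectangular body: d = -21.369 mm → contributes +3 491 125 mm⁴
  semicircular cap: d = 25.912 mm → contributes +3 740 893 mm⁴
Total I = 7 232 018 mm⁴.
Extreme fibre distance c = 56.131 mm; S = I/c = 128 842 mm³.

S_x ≈ 1.29 × 10⁵ mm³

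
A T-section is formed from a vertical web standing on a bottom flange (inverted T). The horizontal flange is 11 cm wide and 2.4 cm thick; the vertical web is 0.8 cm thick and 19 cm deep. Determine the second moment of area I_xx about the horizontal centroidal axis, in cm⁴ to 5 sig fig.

I_xx ≈ 1574.3 cm⁴

Break the section into simple shapes (no overlaps), measuring from the bottom-left corner of the bounding box.
Flange: 11 × 2.4, A = 26.4 cm², y = 1.2 cm, Ī = 12.672 cm⁴.
Web: 0.8 × 19, A = 15.2 cm², y = 11.9 cm, Ī = 457.2667 cm⁴.
Centroid: ȳ = ΣA·y / ΣA = 5.109615 cm.
Transfer each piece to the horizontal centroidal axis using Ī + A·d² with d = y − 5.109615:
  flange: d = -3.909615 cm → contributes +416.1984 cm⁴
  web: d = 6.790385 cm → contributes +1158.128 cm⁴
Total I = 1574.327 cm⁴.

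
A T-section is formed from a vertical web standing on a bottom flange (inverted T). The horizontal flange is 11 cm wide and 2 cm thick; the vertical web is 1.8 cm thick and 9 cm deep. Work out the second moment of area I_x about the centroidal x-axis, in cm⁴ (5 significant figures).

I_x ≈ 398.91 cm⁴

Split into non-overlapping primitives; take the origin at the lower-left of the bounding box.
Flange: 11 × 2, A = 22 cm², y = 1 cm, Ī = 7.333333 cm⁴.
Web: 1.8 × 9, A = 16.2 cm², y = 6.5 cm, Ī = 109.35 cm⁴.
Centroid: ȳ = ΣA·y / ΣA = 3.332461 cm.
Transfer each piece to the centroidal x-axis using Ī + A·d² with d = y − 3.332461:
  flange: d = -2.332461 cm → contributes +127.0215 cm⁴
  web: d = 3.167539 cm → contributes +271.8895 cm⁴
Total I = 398.9111 cm⁴.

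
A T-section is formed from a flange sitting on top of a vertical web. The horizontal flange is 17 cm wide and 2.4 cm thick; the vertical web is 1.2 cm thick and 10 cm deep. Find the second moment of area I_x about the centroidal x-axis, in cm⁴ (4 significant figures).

Treat the section as a set of non-overlapping primitives; coordinates are from the bounding-box lower-left.
Flange: 17 × 2.4, A = 40.8 cm², y = 11.2 cm, Ī = 19.584 cm⁴.
Web: 1.2 × 10, A = 12 cm², y = 5 cm, Ī = 100 cm⁴.
Centroid: ȳ = ΣA·y / ΣA = 9.79091 cm.
Transfer each piece to the centroidal x-axis using Ī + A·d² with d = y − 9.79091:
  flange: d = 1.40909 cm → contributes +100.594 cm⁴
  web: d = -4.79091 cm → contributes +375.434 cm⁴
Total I = 476.028 cm⁴.

I_x ≈ 476.0 cm⁴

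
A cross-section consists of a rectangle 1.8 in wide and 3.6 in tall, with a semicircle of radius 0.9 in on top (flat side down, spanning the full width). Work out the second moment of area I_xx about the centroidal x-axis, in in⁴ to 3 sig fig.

I_xx ≈ 12.1 in⁴

Break the section into simple shapes (no overlaps), measuring from the bottom-left corner of the bounding box.
Rectangular body: 1.8 × 3.6, A = 6.48 in², y = 1.8 in, Ī = 6.9984 in⁴.
Semicircular cap: semicircle r = 0.9, A = 1.2723 in², y = 3.982 in, Ī = 0.072012 in⁴.
Centroid: ȳ = ΣA·y / ΣA = 2.1581 in.
Transfer each piece to the centroidal x-axis using Ī + A·d² with d = y − 2.1581:
  rectangular body: d = -0.35811 in → contributes +7.8294 in⁴
  semicircular cap: d = 1.8239 in → contributes +4.3044 in⁴
Total I = 12.134 in⁴.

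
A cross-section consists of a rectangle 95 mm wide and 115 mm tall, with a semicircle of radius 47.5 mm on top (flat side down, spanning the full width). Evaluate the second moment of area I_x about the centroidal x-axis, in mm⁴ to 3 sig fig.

I_x ≈ 2.87 × 10⁷ mm⁴

Split into non-overlapping primitives; take the origin at the lower-left of the bounding box.
Rectangular body: 95 × 115, A = 10 925 mm², y = 57.5 mm, Ī = 12 040 260 mm⁴.
Semicircular cap: semicircle r = 47.5, A = 3544.1 mm², y = 135.16 mm, Ī = 558 736 mm⁴.
Centroid: ȳ = ΣA·y / ΣA = 76.522 mm.
Transfer each piece to the centroidal x-axis using Ī + A·d² with d = y − 76.522:
  rectangular body: d = -19.022 mm → contributes +15 993 404 mm⁴
  semicircular cap: d = 58.637 mm → contributes +12 744 618 mm⁴
Total I = 28 738 023 mm⁴.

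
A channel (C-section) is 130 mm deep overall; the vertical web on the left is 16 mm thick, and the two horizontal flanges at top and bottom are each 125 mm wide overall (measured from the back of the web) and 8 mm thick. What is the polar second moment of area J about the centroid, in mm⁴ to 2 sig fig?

J ≈ 1.5 × 10⁷ mm⁴

Treat the section as a set of non-overlapping primitives; coordinates are from the bounding-box lower-left.
Web: 16 × 130, A = 2 080 mm², y = 65 mm, Ī = 2 929 333 mm⁴.
Top flange (beyond web): 109 × 8, A = 872 mm², y = 126 mm, Ī = 4 651 mm⁴.
Bottom flange (beyond web): 109 × 8, A = 872 mm², y = 4 mm, Ī = 4 651 mm⁴.
By symmetry the centroid is at mid-height, ȳ = 65 mm.
Transfer each piece to the centroidal x-axis using Ī + A·d² with d = y − 65:
  web: d = 0 mm → contributes +2 929 333 mm⁴
  top flange (beyond web): d = 61 mm → contributes +3 249 363 mm⁴
  bottom flange (beyond web): d = -61 mm → contributes +3 249 363 mm⁴
Total I = 9 428 059 mm⁴.
For the y-axis: x̄ = 36.5 mm.
Repeating about the centroidal y-axis gives I_y = 5 476 623 mm⁴.
Polar second moment: J = I_x + I_y = 14 904 681 mm⁴.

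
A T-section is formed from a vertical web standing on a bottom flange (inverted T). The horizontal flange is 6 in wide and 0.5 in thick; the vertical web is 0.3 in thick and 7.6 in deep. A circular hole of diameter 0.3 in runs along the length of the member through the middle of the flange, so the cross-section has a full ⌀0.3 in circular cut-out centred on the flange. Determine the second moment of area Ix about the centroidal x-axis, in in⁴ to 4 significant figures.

Break the section into simple shapes (no overlaps), measuring from the bottom-left corner of the bounding box.
Flange: 6 × 0.5, A = 3 in², y = 0.25 in, Ī = 0.0625 in⁴.
Web: 0.3 × 7.6, A = 2.28 in², y = 4.3 in, Ī = 10.9744 in⁴.
Hole (subtracted): ⌀0.3, A = 0.0706858 in², y = 0.25 in, Ī = 0.000397608 in⁴.
Centroid: ȳ = ΣA·y / ΣA = 2.02259 in.
Transfer each piece to the centroidal x-axis using Ī + A·d² with d = y − 2.02259:
  flange: d = -1.77259 in → contributes +9.48877 in⁴
  web: d = 2.27741 in → contributes +22.7998 in⁴
  hole: d = -1.77259 in → contributes −0.222499 in⁴
Total I = 32.0661 in⁴.

Ix ≈ 32.07 in⁴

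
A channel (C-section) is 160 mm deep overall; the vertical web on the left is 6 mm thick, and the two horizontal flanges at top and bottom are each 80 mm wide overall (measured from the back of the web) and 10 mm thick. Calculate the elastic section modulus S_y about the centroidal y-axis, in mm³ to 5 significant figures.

Decompose the section into non-overlapping parts with the origin at the bottom-left of its bounding rectangle.
Web: 6 × 160, A = 960 mm², x = 3 mm, Ī = 2 880 mm⁴.
Top flange (beyond web): 74 × 10, A = 740 mm², x = 43 mm, Ī = 337686.7 mm⁴.
Bottom flange (beyond web): 74 × 10, A = 740 mm², x = 43 mm, Ī = 337686.7 mm⁴.
Centroid: x̄ = ΣA·x / ΣA = 27.2623 mm.
Transfer each piece to the centroidal y-axis using Ī + A·d² with d = x − 27.2623:
  web: d = -24.2623 mm → contributes +567992.6 mm⁴
  top flange (beyond web): d = 15.7377 mm → contributes +520966.4 mm⁴
  bottom flange (beyond web): d = 15.7377 mm → contributes +520966.4 mm⁴
Total I = 1 609 925 mm⁴.
Extreme fibre distance c = 52.7377 mm; S = I/c = 30527.03 mm³.

S_y ≈ 3.0527 × 10⁴ mm³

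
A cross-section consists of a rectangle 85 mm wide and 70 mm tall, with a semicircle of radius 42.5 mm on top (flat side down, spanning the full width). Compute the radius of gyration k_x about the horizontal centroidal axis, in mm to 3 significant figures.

Split into non-overlapping primitives; take the origin at the lower-left of the bounding box.
Rectangular body: 85 × 70, A = 5 950 mm², y = 35 mm, Ī = 2 429 583 mm⁴.
Semicircular cap: semicircle r = 42.5, A = 2837.3 mm², y = 88.038 mm, Ī = 358 086 mm⁴.
Centroid: ȳ = ΣA·y / ΣA = 52.125 mm.
Transfer each piece to the horizontal centroidal axis using Ī + A·d² with d = y − 52.125:
  rectangular body: d = -17.125 mm → contributes +4 174 495 mm⁴
  semicircular cap: d = 35.913 mm → contributes +4 017 342 mm⁴
Total I = 8 191 837 mm⁴.
Radius of gyration: k = √(I/A) = √(8 191 837 / 8787.3) = 30.533 mm.

k_x ≈ 30.5 mm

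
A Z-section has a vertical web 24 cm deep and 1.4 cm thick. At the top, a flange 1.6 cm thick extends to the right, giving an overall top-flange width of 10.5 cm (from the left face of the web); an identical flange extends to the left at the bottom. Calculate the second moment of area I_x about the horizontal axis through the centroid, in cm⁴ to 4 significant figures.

I_x ≈ 5272 cm⁴

Treat the section as a set of non-overlapping primitives; coordinates are from the bounding-box lower-left.
Web: 1.4 × 24, A = 33.6 cm², y = 12 cm, Ī = 1612.8 cm⁴.
Top flange (beyond web): 9.1 × 1.6, A = 14.56 cm², y = 23.2 cm, Ī = 3.10613 cm⁴.
Bottom flange (beyond web): 9.1 × 1.6, A = 14.56 cm², y = 0.8 cm, Ī = 3.10613 cm⁴.
Centroid: ȳ = ΣA·y / ΣA = 12 cm.
Transfer each piece to the horizontal axis through the centroid using Ī + A·d² with d = y − 12:
  web: d = 0 cm → contributes +1612.8 cm⁴
  top flange (beyond web): d = 11.2 cm → contributes +1829.51 cm⁴
  bottom flange (beyond web): d = -11.2 cm → contributes +1829.51 cm⁴
Total I = 5271.83 cm⁴.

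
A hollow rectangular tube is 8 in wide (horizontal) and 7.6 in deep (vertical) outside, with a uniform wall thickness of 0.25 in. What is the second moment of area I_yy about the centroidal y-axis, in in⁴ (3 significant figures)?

I_yy ≈ 74.7 in⁴

Treat the section as a set of non-overlapping primitives; coordinates are from the bounding-box lower-left.
Outer rectangle: 8 × 7.6, A = 60.8 in², x = 4 in, Ī = 324.27 in⁴.
Inner void (subtracted): 7.5 × 7.1, A = 53.25 in², x = 4 in, Ī = 249.61 in⁴.
By symmetry the centroid is at mid-width, x̄ = 4 in.
All pieces are centred on the centroidal y-axis, so I = ΣĪ (holes subtracted) = 74.657 in⁴.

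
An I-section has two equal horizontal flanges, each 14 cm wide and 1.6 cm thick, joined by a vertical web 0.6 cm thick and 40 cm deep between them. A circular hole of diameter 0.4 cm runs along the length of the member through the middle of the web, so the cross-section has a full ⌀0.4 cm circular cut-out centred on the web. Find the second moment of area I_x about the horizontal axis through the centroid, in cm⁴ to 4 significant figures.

I_x ≈ 2.259 × 10⁴ cm⁴

Decompose the section into non-overlapping parts with the origin at the bottom-left of its bounding rectangle.
Bottom flange: 14 × 1.6, A = 22.4 cm², y = 0.8 cm, Ī = 4.77867 cm⁴.
Web: 0.6 × 40, A = 24 cm², y = 21.6 cm, Ī = 3 200 cm⁴.
Top flange: 14 × 1.6, A = 22.4 cm², y = 42.4 cm, Ī = 4.77867 cm⁴.
Hole (subtracted): ⌀0.4, A = 0.125664 cm², y = 21.6 cm, Ī = 0.00125664 cm⁴.
By symmetry the centroid is at mid-height, ȳ = 21.6 cm.
Transfer each piece to the horizontal axis through the centroid using Ī + A·d² with d = y − 21.6:
  bottom flange: d = -20.8 cm → contributes +9695.91 cm⁴
  web: d = 0 cm → contributes +3 200 cm⁴
  top flange: d = 20.8 cm → contributes +9695.91 cm⁴
  hole: d = 0 cm → contributes −0.00125664 cm⁴
Total I = 22591.8 cm⁴.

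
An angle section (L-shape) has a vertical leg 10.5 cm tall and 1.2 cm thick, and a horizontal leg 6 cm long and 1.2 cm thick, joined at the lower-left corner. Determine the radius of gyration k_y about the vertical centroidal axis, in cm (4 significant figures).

Decompose the section into non-overlapping parts with the origin at the bottom-left of its bounding rectangle.
Vertical leg: 1.2 × 10.5, A = 12.6 cm², x = 0.6 cm, Ī = 1.512 cm⁴.
Horizontal leg (remainder): 4.8 × 1.2, A = 5.76 cm², x = 3.6 cm, Ī = 11.0592 cm⁴.
Centroid: x̄ = ΣA·x / ΣA = 1.54118 cm.
Transfer each piece to the vertical centroidal axis using Ī + A·d² with d = x − 1.54118:
  vertical leg: d = -0.941176 cm → contributes +12.6732 cm⁴
  horizontal leg (remainder): d = 2.05882 cm → contributes +35.4744 cm⁴
Total I = 48.1477 cm⁴.
Radius of gyration: k = √(I/A) = √(48.1477 / 18.36) = 1.61939 cm.

k_y ≈ 1.619 cm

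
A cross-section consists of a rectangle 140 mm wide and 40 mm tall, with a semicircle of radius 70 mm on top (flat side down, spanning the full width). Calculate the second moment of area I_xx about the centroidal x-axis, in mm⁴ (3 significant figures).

I_xx ≈ 1.14 × 10⁷ mm⁴

Split into non-overlapping primitives; take the origin at the lower-left of the bounding box.
Rectangular body: 140 × 40, A = 5 600 mm², y = 20 mm, Ī = 746 667 mm⁴.
Semicircular cap: semicircle r = 70, A = 7696.9 mm², y = 69.709 mm, Ī = 2 635 265 mm⁴.
Centroid: ȳ = ΣA·y / ΣA = 48.774 mm.
Transfer each piece to the centroidal x-axis using Ī + A·d² with d = y − 48.774:
  rectangular body: d = -28.774 mm → contributes +5 383 139 mm⁴
  semicircular cap: d = 20.935 mm → contributes +6 008 602 mm⁴
Total I = 11 391 741 mm⁴.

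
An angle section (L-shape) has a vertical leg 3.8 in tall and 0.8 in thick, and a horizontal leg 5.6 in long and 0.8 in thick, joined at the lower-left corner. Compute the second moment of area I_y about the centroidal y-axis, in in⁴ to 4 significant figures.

Break the section into simple shapes (no overlaps), measuring from the bottom-left corner of the bounding box.
Vertical leg: 0.8 × 3.8, A = 3.04 in², x = 0.4 in, Ī = 0.162133 in⁴.
Horizontal leg (remainder): 4.8 × 0.8, A = 3.84 in², x = 3.2 in, Ī = 7.3728 in⁴.
Centroid: x̄ = ΣA·x / ΣA = 1.96279 in.
Transfer each piece to the centroidal y-axis using Ī + A·d² with d = x − 1.96279:
  vertical leg: d = -1.56279 in → contributes +7.58677 in⁴
  horizontal leg (remainder): d = 1.23721 in → contributes +13.2506 in⁴
Total I = 20.8374 in⁴.

I_y ≈ 20.84 in⁴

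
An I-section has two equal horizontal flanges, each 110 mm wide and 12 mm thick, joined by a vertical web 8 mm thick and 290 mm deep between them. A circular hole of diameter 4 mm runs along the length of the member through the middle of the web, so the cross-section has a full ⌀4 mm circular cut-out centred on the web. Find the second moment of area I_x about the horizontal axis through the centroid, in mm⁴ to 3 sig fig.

I_x ≈ 7.65 × 10⁷ mm⁴

Decompose the section into non-overlapping parts with the origin at the bottom-left of its bounding rectangle.
Bottom flange: 110 × 12, A = 1 320 mm², y = 6 mm, Ī = 15 840 mm⁴.
Web: 8 × 290, A = 2 320 mm², y = 157 mm, Ī = 16 259 333 mm⁴.
Top flange: 110 × 12, A = 1 320 mm², y = 308 mm, Ī = 15 840 mm⁴.
Hole (subtracted): ⌀4, A = 12.566 mm², y = 157 mm, Ī = 12.566 mm⁴.
By symmetry the centroid is at mid-height, ȳ = 157 mm.
Transfer each piece to the horizontal axis through the centroid using Ī + A·d² with d = y − 157:
  bottom flange: d = -151 mm → contributes +30 113 160 mm⁴
  web: d = 0 mm → contributes +16 259 333 mm⁴
  top flange: d = 151 mm → contributes +30 113 160 mm⁴
  hole: d = 0 mm → contributes −12.566 mm⁴
Total I = 76 485 641 mm⁴.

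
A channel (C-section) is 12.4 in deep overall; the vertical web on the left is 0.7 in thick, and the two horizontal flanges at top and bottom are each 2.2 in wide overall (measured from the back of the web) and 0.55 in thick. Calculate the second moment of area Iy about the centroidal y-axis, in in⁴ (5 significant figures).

Decompose the section into non-overlapping parts with the origin at the bottom-left of its bounding rectangle.
Web: 0.7 × 12.4, A = 8.68 in², x = 0.35 in, Ī = 0.3544333 in⁴.
Top flange (beyond web): 1.5 × 0.55, A = 0.825 in², x = 1.45 in, Ī = 0.1546875 in⁴.
Bottom flange (beyond web): 1.5 × 0.55, A = 0.825 in², x = 1.45 in, Ī = 0.1546875 in⁴.
Centroid: x̄ = ΣA·x / ΣA = 0.5257018 in.
Transfer each piece to the centroidal y-axis using Ī + A·d² with d = x − 0.5257018:
  web: d = -0.1757018 in → contributes +0.6223948 in⁴
  top flange (beyond web): d = 0.9242982 in → contributes +0.8595073 in⁴
  bottom flange (beyond web): d = 0.9242982 in → contributes +0.8595073 in⁴
Total I = 2.341409 in⁴.

Iy ≈ 2.3414 in⁴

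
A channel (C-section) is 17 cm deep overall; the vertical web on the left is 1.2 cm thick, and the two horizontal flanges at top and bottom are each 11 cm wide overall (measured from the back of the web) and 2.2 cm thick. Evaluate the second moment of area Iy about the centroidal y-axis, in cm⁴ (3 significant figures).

Treat the section as a set of non-overlapping primitives; coordinates are from the bounding-box lower-left.
Web: 1.2 × 17, A = 20.4 cm², x = 0.6 cm, Ī = 2.448 cm⁴.
Top flange (beyond web): 9.8 × 2.2, A = 21.56 cm², x = 6.1 cm, Ī = 172.55 cm⁴.
Bottom flange (beyond web): 9.8 × 2.2, A = 21.56 cm², x = 6.1 cm, Ī = 172.55 cm⁴.
Centroid: x̄ = ΣA·x / ΣA = 4.3336 cm.
Transfer each piece to the centroidal y-axis using Ī + A·d² with d = x − 4.3336:
  web: d = -3.7336 cm → contributes +286.82 cm⁴
  top flange (beyond web): d = 1.7664 cm → contributes +239.82 cm⁴
  bottom flange (beyond web): d = 1.7664 cm → contributes +239.82 cm⁴
Total I = 766.46 cm⁴.

Iy ≈ 766 cm⁴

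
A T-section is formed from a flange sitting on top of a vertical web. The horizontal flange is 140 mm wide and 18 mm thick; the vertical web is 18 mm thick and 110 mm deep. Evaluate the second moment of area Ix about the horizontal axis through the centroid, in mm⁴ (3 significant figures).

Ix ≈ 6.61 × 10⁶ mm⁴

Split into non-overlapping primitives; take the origin at the lower-left of the bounding box.
Flange: 140 × 18, A = 2 520 mm², y = 119 mm, Ī = 68 040 mm⁴.
Web: 18 × 110, A = 1 980 mm², y = 55 mm, Ī = 1 996 500 mm⁴.
Centroid: ȳ = ΣA·y / ΣA = 90.84 mm.
Transfer each piece to the horizontal axis through the centroid using Ī + A·d² with d = y − 90.84:
  flange: d = 28.16 mm → contributes +2 066 364 mm⁴
  web: d = -35.84 mm → contributes +4 539 821 mm⁴
Total I = 6 606 185 mm⁴.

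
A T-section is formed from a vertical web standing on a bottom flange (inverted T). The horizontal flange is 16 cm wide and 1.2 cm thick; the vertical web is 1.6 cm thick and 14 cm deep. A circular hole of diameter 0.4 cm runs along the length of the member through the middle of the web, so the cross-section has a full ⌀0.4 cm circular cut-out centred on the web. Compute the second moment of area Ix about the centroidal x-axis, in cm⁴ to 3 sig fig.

Ix ≈ 964 cm⁴

Break the section into simple shapes (no overlaps), measuring from the bottom-left corner of the bounding box.
Flange: 16 × 1.2, A = 19.2 cm², y = 0.6 cm, Ī = 2.304 cm⁴.
Web: 1.6 × 14, A = 22.4 cm², y = 8.2 cm, Ī = 365.87 cm⁴.
Hole (subtracted): ⌀0.4, A = 0.12566 cm², y = 8.2 cm, Ī = 0.0012566 cm⁴.
Centroid: ȳ = ΣA·y / ΣA = 4.6817 cm.
Transfer each piece to the centroidal x-axis using Ī + A·d² with d = y − 4.6817:
  flange: d = -4.0817 cm → contributes +322.18 cm⁴
  web: d = 3.5183 cm → contributes +643.15 cm⁴
  hole: d = 3.5183 cm → contributes −1.5568 cm⁴
Total I = 963.77 cm⁴.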